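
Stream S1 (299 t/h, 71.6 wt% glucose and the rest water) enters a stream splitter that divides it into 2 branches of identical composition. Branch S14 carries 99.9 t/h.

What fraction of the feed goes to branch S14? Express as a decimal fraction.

0.334

Fraction to S14 = 99.9/299 = 0.3341.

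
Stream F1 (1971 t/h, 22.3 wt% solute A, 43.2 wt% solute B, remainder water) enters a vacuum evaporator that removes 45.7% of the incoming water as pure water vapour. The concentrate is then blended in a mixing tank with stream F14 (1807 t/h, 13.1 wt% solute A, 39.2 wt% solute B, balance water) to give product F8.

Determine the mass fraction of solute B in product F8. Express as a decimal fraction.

Vapour removed = 0.457×0.345×1971 = 310.76 t/h; concentrate = 1660.2 t/h.
solute B reaching the mixer = 851.47 (from concentrate) + 1807×0.392 = 1559.8 t/h.
Product flow = 1660.2 + 1807 = 3467.2 t/h; solute B fraction = 0.450.

0.450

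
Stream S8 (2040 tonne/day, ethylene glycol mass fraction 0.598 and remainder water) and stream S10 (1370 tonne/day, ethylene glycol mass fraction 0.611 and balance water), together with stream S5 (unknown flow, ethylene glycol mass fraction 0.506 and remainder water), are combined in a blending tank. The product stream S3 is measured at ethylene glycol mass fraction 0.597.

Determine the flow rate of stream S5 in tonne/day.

233.2 tonne/day

Let S5 be the unknown flow. Total out = 3410 + S5.
ethylene glycol balance: 2057 + 0.506·S5 = 0.597·(3410 + S5)
(0.506 − 0.597)·S5 = 0.597×3410 − 2057 = -21.22
S5 = -21.22 / -0.091 = 233.19 tonne/day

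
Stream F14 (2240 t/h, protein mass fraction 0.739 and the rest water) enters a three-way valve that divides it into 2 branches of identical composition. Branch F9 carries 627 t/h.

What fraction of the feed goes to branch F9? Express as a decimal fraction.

0.280

Fraction to F9 = 627/2240 = 0.2799.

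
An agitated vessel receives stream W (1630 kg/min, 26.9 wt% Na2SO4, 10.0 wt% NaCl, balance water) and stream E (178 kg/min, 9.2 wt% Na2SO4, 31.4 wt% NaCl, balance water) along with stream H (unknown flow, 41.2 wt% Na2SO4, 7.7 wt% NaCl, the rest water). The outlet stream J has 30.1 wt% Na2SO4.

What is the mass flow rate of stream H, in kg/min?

Let H be the unknown flow. Total out = 1808 + H.
Na2SO4 balance: 454.85 + 0.412·H = 0.301·(1808 + H)
(0.412 − 0.301)·H = 0.301×1808 − 454.85 = 89.362
H = 89.362 / 0.111 = 805.06 kg/min

805.1 kg/min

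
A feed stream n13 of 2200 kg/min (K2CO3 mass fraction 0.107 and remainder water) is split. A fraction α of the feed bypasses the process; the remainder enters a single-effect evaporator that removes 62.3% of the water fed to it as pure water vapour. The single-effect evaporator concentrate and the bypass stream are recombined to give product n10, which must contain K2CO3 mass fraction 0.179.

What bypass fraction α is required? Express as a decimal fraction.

All 2200×0.107 = 235.4 kg/min of K2CO3 reaches n10, so n10 = 235.4/0.179 = 1315.1 kg/min and vapour = 884.92 kg/min.
The evaporator receives (1−α)·2200 of feed at 0.893 water and removes 0.623 of that water:
0.623×0.893×(1−α)×2200 = 884.92
(1−α) = 884.92/1223.9 = 0.7230;  α = 0.2770.

0.277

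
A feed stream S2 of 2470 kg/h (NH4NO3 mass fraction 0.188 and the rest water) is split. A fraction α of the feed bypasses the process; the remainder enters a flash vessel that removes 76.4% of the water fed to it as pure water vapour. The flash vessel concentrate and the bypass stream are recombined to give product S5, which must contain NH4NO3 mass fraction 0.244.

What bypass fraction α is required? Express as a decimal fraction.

0.630

All 2470×0.188 = 464.36 kg/h of NH4NO3 reaches S5, so S5 = 464.36/0.244 = 1903.1 kg/h and vapour = 566.89 kg/h.
The evaporator receives (1−α)·2470 of feed at 0.812 water and removes 0.764 of that water:
0.764×0.812×(1−α)×2470 = 566.89
(1−α) = 566.89/1532.3 = 0.3700;  α = 0.6300.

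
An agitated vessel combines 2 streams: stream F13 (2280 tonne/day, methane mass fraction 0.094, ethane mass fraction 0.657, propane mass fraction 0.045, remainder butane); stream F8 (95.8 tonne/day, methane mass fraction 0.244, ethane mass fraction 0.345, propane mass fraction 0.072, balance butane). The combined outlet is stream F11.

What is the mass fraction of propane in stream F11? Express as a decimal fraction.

Total flow out = 2280 + 95.8 = 2375.8 tonne/day.
propane in = 2280×0.045 + 95.8×0.072 = 109.5 tonne/day.
propane mass fraction in F11 = 109.5/2375.8 = 0.046.

0.046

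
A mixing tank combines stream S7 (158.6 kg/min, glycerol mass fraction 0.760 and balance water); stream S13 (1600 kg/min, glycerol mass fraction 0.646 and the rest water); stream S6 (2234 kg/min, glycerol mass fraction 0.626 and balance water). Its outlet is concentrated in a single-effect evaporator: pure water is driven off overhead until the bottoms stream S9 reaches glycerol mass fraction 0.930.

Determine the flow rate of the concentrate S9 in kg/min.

glycerol entering = 158.6×0.760 + 1600×0.646 + 2234×0.626 = 2552.6 kg/min.
All glycerol reports to S9, so S9 = 2552.6/0.930 = 2744.8 kg/min.

2745 kg/min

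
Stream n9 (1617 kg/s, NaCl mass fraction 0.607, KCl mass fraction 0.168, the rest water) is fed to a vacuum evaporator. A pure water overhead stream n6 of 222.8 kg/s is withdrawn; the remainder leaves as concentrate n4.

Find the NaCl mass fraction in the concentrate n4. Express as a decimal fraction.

0.704

NaCl is not removed: 1617×0.607 = 981.52 kg/s of NaCl enters n4.
Concentrate = 1617 − 222.8 = 1394.2 kg/s.
Mass fraction = 981.52/1394.2 = 0.704.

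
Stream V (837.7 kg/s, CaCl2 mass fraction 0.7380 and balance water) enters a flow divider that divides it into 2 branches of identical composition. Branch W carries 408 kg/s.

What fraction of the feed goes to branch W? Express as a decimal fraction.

Fraction to W = 408/837.7 = 0.4870.

0.487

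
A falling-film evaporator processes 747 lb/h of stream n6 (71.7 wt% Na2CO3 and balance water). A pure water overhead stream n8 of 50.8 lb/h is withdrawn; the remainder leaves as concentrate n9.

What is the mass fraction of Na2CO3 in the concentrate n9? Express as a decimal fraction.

Na2CO3 is not removed: 747×0.717 = 535.6 lb/h of Na2CO3 enters n9.
Concentrate = 747 − 50.8 = 696.2 lb/h.
Mass fraction = 535.6/696.2 = 0.769.

0.769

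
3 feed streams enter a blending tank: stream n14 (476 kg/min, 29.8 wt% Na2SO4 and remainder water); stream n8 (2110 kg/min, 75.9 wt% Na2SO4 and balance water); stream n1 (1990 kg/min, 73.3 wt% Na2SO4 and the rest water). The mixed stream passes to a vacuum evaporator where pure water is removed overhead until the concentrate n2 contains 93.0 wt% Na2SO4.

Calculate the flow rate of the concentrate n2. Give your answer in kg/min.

3443 kg/min

Na2SO4 entering = 476×0.298 + 2110×0.759 + 1990×0.733 = 3202 kg/min.
All Na2SO4 reports to n2, so n2 = 3202/0.930 = 3443 kg/min.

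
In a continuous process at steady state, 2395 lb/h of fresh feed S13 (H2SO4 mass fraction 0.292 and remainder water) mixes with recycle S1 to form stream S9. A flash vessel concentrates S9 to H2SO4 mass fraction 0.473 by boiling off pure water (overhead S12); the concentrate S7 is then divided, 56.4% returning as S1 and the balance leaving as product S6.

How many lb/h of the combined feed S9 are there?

4308 lb/h

Overall H2SO4 balance (none leaves overhead): H2SO4 in fresh feed = H2SO4 in product, i.e. 2395×0.292 = (1−0.564)·S7·0.473.
S7 = 699.34/(0.473×0.436) = 3391.1 lb/h.
Recycle S1 = 0.564×3391.1 = 1912.6 lb/h.
Combined feed S9 = 2395 + 1912.6 = 4307.6 lb/h.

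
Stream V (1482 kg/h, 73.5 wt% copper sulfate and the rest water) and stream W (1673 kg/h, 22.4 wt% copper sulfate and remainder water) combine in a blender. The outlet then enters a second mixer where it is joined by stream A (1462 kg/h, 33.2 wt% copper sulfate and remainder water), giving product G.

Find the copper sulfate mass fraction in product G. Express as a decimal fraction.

0.422

Overall, product flow = 4617 kg/h.
copper sulfate in = 1482×0.735 + 1673×0.224 + 1462×0.332 = 1949.4 kg/h.
copper sulfate fraction in G = 0.422.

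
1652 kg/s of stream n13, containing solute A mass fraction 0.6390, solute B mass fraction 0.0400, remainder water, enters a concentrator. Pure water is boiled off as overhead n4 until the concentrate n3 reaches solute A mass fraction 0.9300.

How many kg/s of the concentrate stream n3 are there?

1135 kg/s

solute A is conserved: 1652×0.639 = 1055.6 kg/s all reports to the concentrate.
Concentrate = 1055.6/(target fraction) = 1135.1 kg/s.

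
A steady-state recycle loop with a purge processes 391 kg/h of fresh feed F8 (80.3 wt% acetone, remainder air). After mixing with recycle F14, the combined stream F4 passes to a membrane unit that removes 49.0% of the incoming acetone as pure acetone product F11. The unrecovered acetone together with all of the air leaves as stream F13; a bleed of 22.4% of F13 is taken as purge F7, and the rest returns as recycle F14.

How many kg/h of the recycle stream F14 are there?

472.5 kg/h

air enters only via F8 and leaves only via the purge: 391×0.197 = 0.224×(air in F13), and the membrane unit passes all air, so air in F4 = air in F13 = 343.87 kg/h.
acetone in F4: m_A = 391×0.803 + (1−0.224)·(1−0.490)·m_A, so m_A = 313.97/0.6042 = 519.62 kg/h.
F13 = (1−0.490)×519.62 + 343.87 = 608.87 kg/h.
Recycle F14 = (1−0.224)×608.87 = 472.49 kg/h.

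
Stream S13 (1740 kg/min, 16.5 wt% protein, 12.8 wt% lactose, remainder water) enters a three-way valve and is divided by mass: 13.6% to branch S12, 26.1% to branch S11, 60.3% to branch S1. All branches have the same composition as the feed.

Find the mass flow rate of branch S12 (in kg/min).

236.6 kg/min

Branch S12 flow = 0.136×1740 = 236.64 kg/min.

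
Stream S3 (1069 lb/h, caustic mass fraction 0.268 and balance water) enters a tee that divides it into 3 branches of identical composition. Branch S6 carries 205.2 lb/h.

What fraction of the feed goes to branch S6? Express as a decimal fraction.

Fraction to S6 = 205.2/1069 = 0.1920.

0.192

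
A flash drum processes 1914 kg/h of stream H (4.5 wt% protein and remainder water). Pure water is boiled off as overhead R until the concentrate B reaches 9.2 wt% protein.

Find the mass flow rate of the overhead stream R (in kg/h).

977.8 kg/h

protein is conserved: 1914×0.045 = 86.13 kg/h all reports to the concentrate.
Concentrate = 86.13/(target fraction) = 936.2 kg/h.
Overhead = 1914 − 936.2 = 977.8 kg/h.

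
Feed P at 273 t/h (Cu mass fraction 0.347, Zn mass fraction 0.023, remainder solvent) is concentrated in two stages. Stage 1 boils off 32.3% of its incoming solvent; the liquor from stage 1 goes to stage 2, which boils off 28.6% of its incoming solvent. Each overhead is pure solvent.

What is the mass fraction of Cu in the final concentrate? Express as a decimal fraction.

0.514

solvent in feed = 273×0.630 = 171.99 t/h.
After stage 1: solvent left = (1−0.323)×171.99 = 116.44; stream total = 217.45 t/h.
After stage 2: solvent left = (1−0.286)×116.44 = 83.136; final concentrate = 184.15 t/h.
Cu fraction = 94.731/184.15 = 0.514.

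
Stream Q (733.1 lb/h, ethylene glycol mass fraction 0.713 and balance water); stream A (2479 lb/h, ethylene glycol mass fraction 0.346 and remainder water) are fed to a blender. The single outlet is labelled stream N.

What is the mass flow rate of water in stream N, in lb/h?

1832 lb/h

water out = water in = 733.1×0.287 + 2479×0.654 = 1831.7 lb/h.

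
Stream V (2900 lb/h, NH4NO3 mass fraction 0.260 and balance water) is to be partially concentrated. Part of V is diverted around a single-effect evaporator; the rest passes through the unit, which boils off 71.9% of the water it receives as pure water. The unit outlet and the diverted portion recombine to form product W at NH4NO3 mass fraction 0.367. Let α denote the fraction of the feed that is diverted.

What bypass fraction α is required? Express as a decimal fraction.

0.452

All 2900×0.260 = 754 lb/h of NH4NO3 reaches W, so W = 754/0.367 = 2054.5 lb/h and vapour = 845.5 lb/h.
The evaporator receives (1−α)·2900 of feed at 0.740 water and removes 0.719 of that water:
0.719×0.740×(1−α)×2900 = 845.5
(1−α) = 845.5/1543 = 0.5480;  α = 0.4520.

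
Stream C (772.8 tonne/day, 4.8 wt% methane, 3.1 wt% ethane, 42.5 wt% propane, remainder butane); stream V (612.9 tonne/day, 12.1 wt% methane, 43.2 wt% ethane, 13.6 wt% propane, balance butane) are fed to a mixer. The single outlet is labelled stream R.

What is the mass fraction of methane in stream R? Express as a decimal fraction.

0.0803

Total flow out = 772.8 + 612.9 = 1385.7 tonne/day.
methane in = 772.8×0.048 + 612.9×0.121 = 111.26 tonne/day.
methane mass fraction in R = 111.26/1385.7 = 0.0803.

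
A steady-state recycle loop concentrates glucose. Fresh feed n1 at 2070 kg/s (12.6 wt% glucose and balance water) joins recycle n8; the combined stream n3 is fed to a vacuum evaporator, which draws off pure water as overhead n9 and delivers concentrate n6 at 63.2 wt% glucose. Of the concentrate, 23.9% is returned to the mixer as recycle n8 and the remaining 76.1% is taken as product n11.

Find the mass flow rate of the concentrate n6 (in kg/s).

Overall glucose balance (none leaves overhead): glucose in fresh feed = glucose in product, i.e. 2070×0.126 = (1−0.239)·n6·0.632.
n6 = 260.82/(0.632×0.761) = 542.3 kg/s.

542.3 kg/s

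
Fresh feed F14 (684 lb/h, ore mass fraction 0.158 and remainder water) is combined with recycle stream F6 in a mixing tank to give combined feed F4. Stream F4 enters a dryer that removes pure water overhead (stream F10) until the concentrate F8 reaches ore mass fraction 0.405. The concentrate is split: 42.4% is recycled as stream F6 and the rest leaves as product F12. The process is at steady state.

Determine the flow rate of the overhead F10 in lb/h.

417.2 lb/h

Overall ore balance (none leaves overhead): ore in fresh feed = ore in product, i.e. 684×0.158 = (1−0.424)·F8·0.405.
F8 = 108.07/(0.405×0.576) = 463.27 lb/h.
Recycle F6 = 0.424×463.27 = 196.43 lb/h.
Combined feed F4 = 684 + 196.43 = 880.43 lb/h.
Overhead F10 = F4 − F8 = 880.43 − 463.27 = 417.16 lb/h.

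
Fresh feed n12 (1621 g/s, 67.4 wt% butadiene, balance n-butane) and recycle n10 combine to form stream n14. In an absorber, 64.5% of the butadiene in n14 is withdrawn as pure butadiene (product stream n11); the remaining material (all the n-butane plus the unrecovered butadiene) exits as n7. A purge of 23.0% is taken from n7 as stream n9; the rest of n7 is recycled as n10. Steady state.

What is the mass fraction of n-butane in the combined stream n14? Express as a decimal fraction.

0.604

n-butane enters only via n12 and leaves only via the purge: 1621×0.326 = 0.230×(n-butane in n7), and the absorber passes all n-butane, so n-butane in n14 = n-butane in n7 = 2297.6 g/s.
butadiene in n14: m_A = 1621×0.674 + (1−0.230)·(1−0.645)·m_A, so m_A = 1092.6/0.7267 = 1503.5 g/s.
n14 = 1503.5 + 2297.6 = 3801.1 g/s.
n-butane fraction in n14 = 2297.6/3801.1 = 0.604.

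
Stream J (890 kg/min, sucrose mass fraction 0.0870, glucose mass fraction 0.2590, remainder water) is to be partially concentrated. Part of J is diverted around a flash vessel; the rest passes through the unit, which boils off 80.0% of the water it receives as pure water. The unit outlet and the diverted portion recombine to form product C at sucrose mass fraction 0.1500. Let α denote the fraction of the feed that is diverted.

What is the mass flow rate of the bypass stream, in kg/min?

175.6 kg/min

All 890×0.087 = 77.43 kg/min of sucrose reaches C, so C = 77.43/0.150 = 516.2 kg/min and vapour = 373.8 kg/min.
The evaporator receives (1−α)·890 of feed at 0.654 water and removes 0.800 of that water:
0.800×0.654×(1−α)×890 = 373.8
(1−α) = 373.8/465.65 = 0.8028;  α = 0.1972.
Bypass flow = 0.1972×890 = 175.55 kg/min.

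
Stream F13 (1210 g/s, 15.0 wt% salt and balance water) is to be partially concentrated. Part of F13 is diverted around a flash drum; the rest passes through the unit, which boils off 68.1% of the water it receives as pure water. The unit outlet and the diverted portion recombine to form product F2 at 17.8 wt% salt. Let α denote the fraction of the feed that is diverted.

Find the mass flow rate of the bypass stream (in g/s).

881.2 g/s

All 1210×0.150 = 181.5 g/s of salt reaches F2, so F2 = 181.5/0.178 = 1019.7 g/s and vapour = 190.34 g/s.
The evaporator receives (1−α)·1210 of feed at 0.850 water and removes 0.681 of that water:
0.681×0.850×(1−α)×1210 = 190.34
(1−α) = 190.34/700.41 = 0.2718;  α = 0.7282.
Bypass flow = 0.7282×1210 = 881.18 g/s.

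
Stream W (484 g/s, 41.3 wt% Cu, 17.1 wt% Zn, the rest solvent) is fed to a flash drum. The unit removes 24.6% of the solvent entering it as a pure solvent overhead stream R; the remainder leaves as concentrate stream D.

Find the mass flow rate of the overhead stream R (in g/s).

49.53 g/s

solvent entering = 484×0.416 = 201.34 g/s; overhead removed = 0.246×201.34 = 49.531 g/s.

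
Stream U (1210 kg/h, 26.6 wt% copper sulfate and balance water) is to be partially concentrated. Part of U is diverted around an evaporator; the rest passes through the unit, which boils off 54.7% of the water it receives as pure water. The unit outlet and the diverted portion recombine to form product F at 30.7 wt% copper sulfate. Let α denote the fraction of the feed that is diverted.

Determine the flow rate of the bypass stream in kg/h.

807.5 kg/h

All 1210×0.266 = 321.86 kg/h of copper sulfate reaches F, so F = 321.86/0.307 = 1048.4 kg/h and vapour = 161.6 kg/h.
The evaporator receives (1−α)·1210 of feed at 0.734 water and removes 0.547 of that water:
0.547×0.734×(1−α)×1210 = 161.6
(1−α) = 161.6/485.81 = 0.3326;  α = 0.6674.
Bypass flow = 0.6674×1210 = 807.52 kg/h.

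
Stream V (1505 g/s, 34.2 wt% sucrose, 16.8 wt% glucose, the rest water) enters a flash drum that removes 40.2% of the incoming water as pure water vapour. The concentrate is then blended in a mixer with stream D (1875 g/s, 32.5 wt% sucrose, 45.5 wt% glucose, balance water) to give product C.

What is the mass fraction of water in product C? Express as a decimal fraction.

Vapour removed = 0.402×0.490×1505 = 296.45 g/s; concentrate = 1208.5 g/s.
water reaching the mixer = 441 (from concentrate) + 1875×0.220 = 853.5 g/s.
Product flow = 1208.5 + 1875 = 3083.5 g/s; water fraction = 0.277.

0.277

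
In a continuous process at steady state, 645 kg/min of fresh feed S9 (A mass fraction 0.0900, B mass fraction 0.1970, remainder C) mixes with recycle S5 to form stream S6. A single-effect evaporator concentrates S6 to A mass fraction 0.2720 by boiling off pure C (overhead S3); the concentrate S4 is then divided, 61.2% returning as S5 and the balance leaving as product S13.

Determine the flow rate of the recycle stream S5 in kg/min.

336.6 kg/min

Overall A balance (none leaves overhead): A in fresh feed = A in product, i.e. 645×0.090 = (1−0.612)·S4·0.272.
S4 = 58.05/(0.272×0.388) = 550.05 kg/min.
Recycle S5 = 0.612×550.05 = 336.63 kg/min.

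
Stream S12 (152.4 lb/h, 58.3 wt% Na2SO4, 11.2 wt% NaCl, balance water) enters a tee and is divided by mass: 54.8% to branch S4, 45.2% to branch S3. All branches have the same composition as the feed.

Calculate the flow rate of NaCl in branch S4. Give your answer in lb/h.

Branch S4 total = 0.548×152.4 = 83.515 lb/h.
NaCl in S4 = 0.112×83.515 = 9.3537 lb/h.

9.354 lb/h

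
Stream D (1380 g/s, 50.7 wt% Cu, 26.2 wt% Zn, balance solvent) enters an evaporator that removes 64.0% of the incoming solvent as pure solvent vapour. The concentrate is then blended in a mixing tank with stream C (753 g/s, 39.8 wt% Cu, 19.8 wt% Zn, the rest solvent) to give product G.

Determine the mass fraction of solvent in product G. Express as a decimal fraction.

Vapour removed = 0.640×0.231×1380 = 204.02 g/s; concentrate = 1176 g/s.
solvent reaching the mixer = 114.76 (from concentrate) + 753×0.404 = 418.97 g/s.
Product flow = 1176 + 753 = 1929 g/s; solvent fraction = 0.2172.

0.2172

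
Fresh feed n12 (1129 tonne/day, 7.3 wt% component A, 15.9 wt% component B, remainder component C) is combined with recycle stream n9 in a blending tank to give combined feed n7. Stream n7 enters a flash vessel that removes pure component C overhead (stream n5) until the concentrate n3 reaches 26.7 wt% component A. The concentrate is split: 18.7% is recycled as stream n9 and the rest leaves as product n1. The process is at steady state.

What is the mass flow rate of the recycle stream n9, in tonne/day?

Overall component A balance (none leaves overhead): component A in fresh feed = component A in product, i.e. 1129×0.073 = (1−0.187)·n3·0.267.
n3 = 82.417/(0.267×0.813) = 379.68 tonne/day.
Recycle n9 = 0.187×379.68 = 71 tonne/day.

71 tonne/day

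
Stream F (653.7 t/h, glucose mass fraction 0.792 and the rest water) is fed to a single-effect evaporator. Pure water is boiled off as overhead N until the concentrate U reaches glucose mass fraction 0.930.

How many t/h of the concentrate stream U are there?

556.7 t/h

glucose is conserved: 653.7×0.792 = 517.73 t/h all reports to the concentrate.
Concentrate = 517.73/(target fraction) = 556.7 t/h.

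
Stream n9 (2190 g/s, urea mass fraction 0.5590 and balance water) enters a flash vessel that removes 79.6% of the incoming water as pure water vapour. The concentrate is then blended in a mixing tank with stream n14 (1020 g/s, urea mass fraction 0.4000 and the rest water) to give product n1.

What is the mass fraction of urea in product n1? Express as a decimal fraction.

Vapour removed = 0.796×0.441×2190 = 768.77 g/s; concentrate = 1421.2 g/s.
urea reaching the mixer = 1224.2 (from concentrate) + 1020×0.400 = 1632.2 g/s.
Product flow = 1421.2 + 1020 = 2441.2 g/s; urea fraction = 0.6686.

0.6686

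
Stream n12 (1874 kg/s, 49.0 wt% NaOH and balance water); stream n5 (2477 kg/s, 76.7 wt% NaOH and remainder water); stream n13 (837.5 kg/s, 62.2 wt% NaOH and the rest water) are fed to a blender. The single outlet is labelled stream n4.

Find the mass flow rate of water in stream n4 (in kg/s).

1849 kg/s

water out = water in = 1874×0.510 + 2477×0.233 + 837.5×0.378 = 1849.5 kg/s.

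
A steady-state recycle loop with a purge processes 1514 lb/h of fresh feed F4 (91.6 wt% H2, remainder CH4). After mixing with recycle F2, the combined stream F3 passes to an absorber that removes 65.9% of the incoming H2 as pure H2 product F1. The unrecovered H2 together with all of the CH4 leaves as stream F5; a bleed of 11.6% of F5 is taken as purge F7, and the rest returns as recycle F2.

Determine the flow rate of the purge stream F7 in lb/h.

205.7 lb/h

CH4 enters only via F4 and leaves only via the purge: 1514×0.084 = 0.116×(CH4 in F5), and the absorber passes all CH4, so CH4 in F3 = CH4 in F5 = 1096.3 lb/h.
H2 in F3: m_A = 1514×0.916 + (1−0.116)·(1−0.659)·m_A, so m_A = 1386.8/0.6986 = 1985.3 lb/h.
F5 = (1−0.659)×1985.3 + 1096.3 = 1773.3 lb/h.
Purge F7 = 0.116×1773.3 = 205.71 lb/h.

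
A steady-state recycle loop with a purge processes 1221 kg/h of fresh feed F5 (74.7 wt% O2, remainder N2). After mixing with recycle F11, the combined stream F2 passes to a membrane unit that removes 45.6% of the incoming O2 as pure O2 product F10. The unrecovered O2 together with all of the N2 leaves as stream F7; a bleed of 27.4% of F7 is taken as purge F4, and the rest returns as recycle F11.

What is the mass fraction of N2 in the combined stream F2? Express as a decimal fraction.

0.4279

N2 enters only via F5 and leaves only via the purge: 1221×0.253 = 0.274×(N2 in F7), and the membrane unit passes all N2, so N2 in F2 = N2 in F7 = 1127.4 kg/h.
O2 in F2: m_A = 1221×0.747 + (1−0.274)·(1−0.456)·m_A, so m_A = 912.09/0.6051 = 1507.4 kg/h.
F2 = 1507.4 + 1127.4 = 2634.9 kg/h.
N2 fraction in F2 = 1127.4/2634.9 = 0.4279.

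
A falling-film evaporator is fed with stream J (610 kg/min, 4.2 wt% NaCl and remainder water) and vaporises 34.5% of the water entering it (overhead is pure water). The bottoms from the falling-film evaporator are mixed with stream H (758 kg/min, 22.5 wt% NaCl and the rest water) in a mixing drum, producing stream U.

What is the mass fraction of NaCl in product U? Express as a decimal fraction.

Vapour removed = 0.345×0.958×610 = 201.61 kg/min; concentrate = 408.39 kg/min.
NaCl reaching the mixer = 25.62 (from concentrate) + 758×0.225 = 196.17 kg/min.
Product flow = 408.39 + 758 = 1166.4 kg/min; NaCl fraction = 0.168.

0.168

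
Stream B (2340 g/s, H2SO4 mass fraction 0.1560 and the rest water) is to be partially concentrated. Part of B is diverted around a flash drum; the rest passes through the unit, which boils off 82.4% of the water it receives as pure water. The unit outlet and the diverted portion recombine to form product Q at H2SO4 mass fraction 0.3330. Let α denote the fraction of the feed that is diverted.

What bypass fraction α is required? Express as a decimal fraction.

All 2340×0.156 = 365.04 g/s of H2SO4 reaches Q, so Q = 365.04/0.333 = 1096.2 g/s and vapour = 1243.8 g/s.
The evaporator receives (1−α)·2340 of feed at 0.844 water and removes 0.824 of that water:
0.824×0.844×(1−α)×2340 = 1243.8
(1−α) = 1243.8/1627.4 = 0.7643;  α = 0.2357.

0.236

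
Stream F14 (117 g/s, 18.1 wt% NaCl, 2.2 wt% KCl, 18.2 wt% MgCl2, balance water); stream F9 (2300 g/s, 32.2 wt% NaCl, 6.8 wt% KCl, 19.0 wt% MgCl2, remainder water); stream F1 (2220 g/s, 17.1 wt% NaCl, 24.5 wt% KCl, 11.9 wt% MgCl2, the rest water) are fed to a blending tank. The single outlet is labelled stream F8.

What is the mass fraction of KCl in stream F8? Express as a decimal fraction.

Total flow out = 117 + 2300 + 2220 = 4637 g/s.
KCl in = 117×0.022 + 2300×0.068 + 2220×0.245 = 702.87 g/s.
KCl mass fraction in F8 = 702.87/4637 = 0.1516.

0.1516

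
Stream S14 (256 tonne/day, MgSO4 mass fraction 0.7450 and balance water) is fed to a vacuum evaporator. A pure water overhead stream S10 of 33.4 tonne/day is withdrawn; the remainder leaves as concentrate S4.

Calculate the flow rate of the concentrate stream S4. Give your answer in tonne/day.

Concentrate = 256 − 33.4 = 222.6 tonne/day.

222.6 tonne/day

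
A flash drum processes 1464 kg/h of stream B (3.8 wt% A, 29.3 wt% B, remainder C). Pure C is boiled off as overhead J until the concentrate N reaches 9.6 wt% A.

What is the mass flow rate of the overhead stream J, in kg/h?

A is conserved: 1464×0.038 = 55.632 kg/h all reports to the concentrate.
Concentrate = 55.632/(target fraction) = 579.5 kg/h.
Overhead = 1464 − 579.5 = 884.5 kg/h.

884.5 kg/h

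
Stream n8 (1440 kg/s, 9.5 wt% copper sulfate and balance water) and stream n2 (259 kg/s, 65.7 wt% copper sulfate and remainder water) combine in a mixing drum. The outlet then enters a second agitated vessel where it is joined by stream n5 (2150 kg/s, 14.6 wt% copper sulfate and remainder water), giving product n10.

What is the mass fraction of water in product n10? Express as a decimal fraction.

Overall, product flow = 3849 kg/s.
water in = 1440×0.905 + 259×0.343 + 2150×0.854 = 3228.1 kg/s.
water fraction in n10 = 0.839.

0.839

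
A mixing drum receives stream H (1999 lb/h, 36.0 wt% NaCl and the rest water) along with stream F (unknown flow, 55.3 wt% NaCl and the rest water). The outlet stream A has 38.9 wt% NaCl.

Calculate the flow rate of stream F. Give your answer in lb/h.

353.5 lb/h

Let F be the unknown flow. Total out = 1999 + F.
NaCl balance: 719.64 + 0.553·F = 0.389·(1999 + F)
(0.553 − 0.389)·F = 0.389×1999 − 719.64 = 57.971
F = 57.971 / 0.164 = 353.48 lb/h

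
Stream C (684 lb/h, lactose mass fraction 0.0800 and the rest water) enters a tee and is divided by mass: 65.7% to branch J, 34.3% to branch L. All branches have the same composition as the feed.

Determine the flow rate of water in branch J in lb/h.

Branch J total = 0.657×684 = 449.39 lb/h.
water in J = 0.920×449.39 = 413.44 lb/h.

413.4 lb/h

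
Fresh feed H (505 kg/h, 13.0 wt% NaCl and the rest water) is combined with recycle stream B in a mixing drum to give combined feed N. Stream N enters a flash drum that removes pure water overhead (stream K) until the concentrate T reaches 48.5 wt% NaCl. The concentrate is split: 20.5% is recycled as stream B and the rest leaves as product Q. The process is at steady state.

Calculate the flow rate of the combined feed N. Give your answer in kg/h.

539.9 kg/h

Overall NaCl balance (none leaves overhead): NaCl in fresh feed = NaCl in product, i.e. 505×0.130 = (1−0.205)·T·0.485.
T = 65.65/(0.485×0.795) = 170.27 kg/h.
Recycle B = 0.205×170.27 = 34.904 kg/h.
Combined feed N = 505 + 34.904 = 539.9 kg/h.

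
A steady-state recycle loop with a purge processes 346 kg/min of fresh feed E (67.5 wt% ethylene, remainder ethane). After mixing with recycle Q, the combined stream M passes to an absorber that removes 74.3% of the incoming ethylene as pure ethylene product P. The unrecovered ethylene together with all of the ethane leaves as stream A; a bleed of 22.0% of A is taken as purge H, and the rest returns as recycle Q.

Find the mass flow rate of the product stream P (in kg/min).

ethylene in M: m_A = 346×0.675 + (1−0.220)·(1−0.743)·m_A, so m_A = 233.55/0.7995 = 292.11 kg/min.
Product P = 0.743×292.11 = 217.03 kg/min.

217 kg/min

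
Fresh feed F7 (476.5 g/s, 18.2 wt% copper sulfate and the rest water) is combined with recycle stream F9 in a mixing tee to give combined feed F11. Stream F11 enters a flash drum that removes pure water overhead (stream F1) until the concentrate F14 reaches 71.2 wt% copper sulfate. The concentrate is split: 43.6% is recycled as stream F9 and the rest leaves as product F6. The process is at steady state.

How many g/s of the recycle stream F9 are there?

Overall copper sulfate balance (none leaves overhead): copper sulfate in fresh feed = copper sulfate in product, i.e. 476.5×0.182 = (1−0.436)·F14·0.712.
F14 = 86.723/(0.712×0.564) = 215.96 g/s.
Recycle F9 = 0.436×215.96 = 94.159 g/s.

94.16 g/s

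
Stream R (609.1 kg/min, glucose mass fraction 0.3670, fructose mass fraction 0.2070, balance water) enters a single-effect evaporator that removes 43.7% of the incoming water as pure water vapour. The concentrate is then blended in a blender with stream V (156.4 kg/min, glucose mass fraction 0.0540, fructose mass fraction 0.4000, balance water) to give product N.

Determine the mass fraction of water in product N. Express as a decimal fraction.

0.3550

Vapour removed = 0.437×0.426×609.1 = 113.39 kg/min; concentrate = 495.71 kg/min.
water reaching the mixer = 146.09 (from concentrate) + 156.4×0.546 = 231.48 kg/min.
Product flow = 495.71 + 156.4 = 652.11 kg/min; water fraction = 0.3550.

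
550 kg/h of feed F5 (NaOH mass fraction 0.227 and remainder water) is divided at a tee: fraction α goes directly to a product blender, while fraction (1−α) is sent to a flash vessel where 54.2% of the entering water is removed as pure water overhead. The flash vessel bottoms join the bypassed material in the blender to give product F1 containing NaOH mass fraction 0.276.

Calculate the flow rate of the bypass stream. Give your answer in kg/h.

316.9 kg/h

All 550×0.227 = 124.85 kg/h of NaOH reaches F1, so F1 = 124.85/0.276 = 452.36 kg/h and vapour = 97.645 kg/h.
The evaporator receives (1−α)·550 of feed at 0.773 water and removes 0.542 of that water:
0.542×0.773×(1−α)×550 = 97.645
(1−α) = 97.645/230.43 = 0.4237;  α = 0.5763.
Bypass flow = 0.5763×550 = 316.94 kg/h.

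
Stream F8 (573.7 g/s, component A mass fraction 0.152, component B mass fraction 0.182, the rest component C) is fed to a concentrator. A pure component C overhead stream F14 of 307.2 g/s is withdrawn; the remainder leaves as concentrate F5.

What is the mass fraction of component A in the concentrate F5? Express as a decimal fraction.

0.327

component A is not removed: 573.7×0.152 = 87.202 g/s of component A enters F5.
Concentrate = 573.7 − 307.2 = 266.5 g/s.
Mass fraction = 87.202/266.5 = 0.327.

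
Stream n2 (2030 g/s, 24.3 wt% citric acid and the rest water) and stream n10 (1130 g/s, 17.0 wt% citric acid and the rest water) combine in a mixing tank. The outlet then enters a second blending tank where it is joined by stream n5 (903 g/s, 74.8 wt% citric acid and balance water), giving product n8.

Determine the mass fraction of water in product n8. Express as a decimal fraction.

Overall, product flow = 4063 g/s.
water in = 2030×0.757 + 1130×0.830 + 903×0.252 = 2702.2 g/s.
water fraction in n8 = 0.6651.

0.6651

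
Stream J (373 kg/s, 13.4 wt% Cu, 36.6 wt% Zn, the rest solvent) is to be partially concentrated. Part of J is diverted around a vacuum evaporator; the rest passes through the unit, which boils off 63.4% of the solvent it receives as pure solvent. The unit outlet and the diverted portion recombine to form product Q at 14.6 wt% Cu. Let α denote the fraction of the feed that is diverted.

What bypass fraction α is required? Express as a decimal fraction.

All 373×0.134 = 49.982 kg/s of Cu reaches Q, so Q = 49.982/0.146 = 342.34 kg/s and vapour = 30.658 kg/s.
The evaporator receives (1−α)·373 of feed at 0.500 solvent and removes 0.634 of that solvent:
0.634×0.500×(1−α)×373 = 30.658
(1−α) = 30.658/118.24 = 0.2593;  α = 0.7407.

0.741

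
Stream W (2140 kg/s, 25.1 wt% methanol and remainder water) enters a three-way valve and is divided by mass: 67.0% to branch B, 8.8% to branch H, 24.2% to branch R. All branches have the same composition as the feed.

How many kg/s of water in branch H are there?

141.1 kg/s

Branch H total = 0.088×2140 = 188.32 kg/s.
water in H = 0.749×188.32 = 141.05 kg/s.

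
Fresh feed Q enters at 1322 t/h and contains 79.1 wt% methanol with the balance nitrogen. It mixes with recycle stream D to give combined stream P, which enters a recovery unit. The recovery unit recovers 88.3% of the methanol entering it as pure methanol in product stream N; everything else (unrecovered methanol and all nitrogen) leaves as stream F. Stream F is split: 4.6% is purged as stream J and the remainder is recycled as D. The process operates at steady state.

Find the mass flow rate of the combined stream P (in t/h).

7184 t/h

nitrogen enters only via Q and leaves only via the purge: 1322×0.209 = 0.046×(nitrogen in F), and the recovery unit passes all nitrogen, so nitrogen in P = nitrogen in F = 6006.5 t/h.
methanol in P: m_A = 1322×0.791 + (1−0.046)·(1−0.883)·m_A, so m_A = 1045.7/0.8884 = 1177.1 t/h.
P = 1177.1 + 6006.5 = 7183.6 t/h.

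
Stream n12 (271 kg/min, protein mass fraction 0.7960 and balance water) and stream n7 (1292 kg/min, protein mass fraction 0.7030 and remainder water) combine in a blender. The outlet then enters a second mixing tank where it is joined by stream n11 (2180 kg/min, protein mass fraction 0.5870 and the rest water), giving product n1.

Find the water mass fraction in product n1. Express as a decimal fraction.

0.3578

Overall, product flow = 3743 kg/min.
water in = 271×0.204 + 1292×0.297 + 2180×0.413 = 1339.3 kg/min.
water fraction in n1 = 0.3578.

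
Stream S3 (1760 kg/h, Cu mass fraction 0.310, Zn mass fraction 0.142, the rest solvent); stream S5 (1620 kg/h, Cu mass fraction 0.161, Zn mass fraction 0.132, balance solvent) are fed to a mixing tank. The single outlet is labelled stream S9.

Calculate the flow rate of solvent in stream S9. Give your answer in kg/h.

solvent out = solvent in = 1760×0.548 + 1620×0.707 = 2109.8 kg/h.

2110 kg/h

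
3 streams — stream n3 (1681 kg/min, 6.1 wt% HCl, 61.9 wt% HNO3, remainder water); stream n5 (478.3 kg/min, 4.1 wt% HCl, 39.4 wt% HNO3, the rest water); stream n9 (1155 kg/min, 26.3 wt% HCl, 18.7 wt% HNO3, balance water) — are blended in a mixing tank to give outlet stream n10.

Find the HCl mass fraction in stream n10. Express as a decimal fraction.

Total flow out = 1681 + 478.3 + 1155 = 3314.3 kg/min.
HCl in = 1681×0.061 + 478.3×0.041 + 1155×0.263 = 425.92 kg/min.
HCl mass fraction in n10 = 425.92/3314.3 = 0.1285.

0.1285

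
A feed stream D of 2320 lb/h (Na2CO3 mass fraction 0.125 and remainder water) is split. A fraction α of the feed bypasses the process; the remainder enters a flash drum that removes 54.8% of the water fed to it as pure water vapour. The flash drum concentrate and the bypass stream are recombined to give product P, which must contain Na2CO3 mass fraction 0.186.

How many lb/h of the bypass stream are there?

All 2320×0.125 = 290 lb/h of Na2CO3 reaches P, so P = 290/0.186 = 1559.1 lb/h and vapour = 760.86 lb/h.
The evaporator receives (1−α)·2320 of feed at 0.875 water and removes 0.548 of that water:
0.548×0.875×(1−α)×2320 = 760.86
(1−α) = 760.86/1112.4 = 0.6840;  α = 0.3160.
Bypass flow = 0.3160×2320 = 733.22 lb/h.

733.2 lb/h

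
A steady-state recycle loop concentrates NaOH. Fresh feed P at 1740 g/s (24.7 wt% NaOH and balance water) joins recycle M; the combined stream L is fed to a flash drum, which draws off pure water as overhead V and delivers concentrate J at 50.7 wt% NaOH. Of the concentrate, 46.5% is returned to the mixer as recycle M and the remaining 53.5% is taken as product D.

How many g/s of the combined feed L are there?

Overall NaOH balance (none leaves overhead): NaOH in fresh feed = NaOH in product, i.e. 1740×0.247 = (1−0.465)·J·0.507.
J = 429.78/(0.507×0.535) = 1584.5 g/s.
Recycle M = 0.465×1584.5 = 736.78 g/s.
Combined feed L = 1740 + 736.78 = 2476.8 g/s.

2477 g/s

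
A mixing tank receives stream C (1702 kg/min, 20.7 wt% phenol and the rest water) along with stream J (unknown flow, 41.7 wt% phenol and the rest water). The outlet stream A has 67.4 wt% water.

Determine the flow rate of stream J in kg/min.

Let J be the unknown flow. Total out = 1702 + J.
water balance: 1349.7 + 0.583·J = 0.674·(1702 + J)
(0.583 − 0.674)·J = 0.674×1702 − 1349.7 = -202.54
J = -202.54 / -0.091 = 2225.7 kg/min

2226 kg/min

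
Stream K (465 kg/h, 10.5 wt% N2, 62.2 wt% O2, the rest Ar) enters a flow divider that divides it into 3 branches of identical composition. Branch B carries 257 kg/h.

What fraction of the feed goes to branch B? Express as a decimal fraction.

Fraction to B = 257/465 = 0.5527.

0.553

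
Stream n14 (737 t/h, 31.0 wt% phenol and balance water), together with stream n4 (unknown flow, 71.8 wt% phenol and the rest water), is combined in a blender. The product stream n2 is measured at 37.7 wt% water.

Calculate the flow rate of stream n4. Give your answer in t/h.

Let n4 be the unknown flow. Total out = 737 + n4.
water balance: 508.53 + 0.282·n4 = 0.377·(737 + n4)
(0.282 − 0.377)·n4 = 0.377×737 − 508.53 = -230.68
n4 = -230.68 / -0.095 = 2428.2 t/h

2428 t/h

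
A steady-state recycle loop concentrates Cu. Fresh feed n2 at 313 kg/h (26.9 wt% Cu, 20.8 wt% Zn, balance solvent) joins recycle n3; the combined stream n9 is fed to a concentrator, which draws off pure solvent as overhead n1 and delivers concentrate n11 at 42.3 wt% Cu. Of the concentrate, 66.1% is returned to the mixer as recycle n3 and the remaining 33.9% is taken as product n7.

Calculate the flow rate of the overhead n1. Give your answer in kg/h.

Overall Cu balance (none leaves overhead): Cu in fresh feed = Cu in product, i.e. 313×0.269 = (1−0.661)·n11·0.423.
n11 = 84.197/(0.423×0.339) = 587.16 kg/h.
Recycle n3 = 0.661×587.16 = 388.11 kg/h.
Combined feed n9 = 313 + 388.11 = 701.11 kg/h.
Overhead n1 = n9 − n11 = 701.11 − 587.16 = 113.95 kg/h.

114 kg/h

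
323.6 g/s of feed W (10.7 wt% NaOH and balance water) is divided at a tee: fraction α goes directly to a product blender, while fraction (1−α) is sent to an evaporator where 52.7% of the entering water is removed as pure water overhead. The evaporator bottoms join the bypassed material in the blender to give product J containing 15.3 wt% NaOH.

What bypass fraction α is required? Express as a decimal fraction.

All 323.6×0.107 = 34.625 g/s of NaOH reaches J, so J = 34.625/0.153 = 226.31 g/s and vapour = 97.292 g/s.
The evaporator receives (1−α)·323.6 of feed at 0.893 water and removes 0.527 of that water:
0.527×0.893×(1−α)×323.6 = 97.292
(1−α) = 97.292/152.29 = 0.6389;  α = 0.3611.

0.361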